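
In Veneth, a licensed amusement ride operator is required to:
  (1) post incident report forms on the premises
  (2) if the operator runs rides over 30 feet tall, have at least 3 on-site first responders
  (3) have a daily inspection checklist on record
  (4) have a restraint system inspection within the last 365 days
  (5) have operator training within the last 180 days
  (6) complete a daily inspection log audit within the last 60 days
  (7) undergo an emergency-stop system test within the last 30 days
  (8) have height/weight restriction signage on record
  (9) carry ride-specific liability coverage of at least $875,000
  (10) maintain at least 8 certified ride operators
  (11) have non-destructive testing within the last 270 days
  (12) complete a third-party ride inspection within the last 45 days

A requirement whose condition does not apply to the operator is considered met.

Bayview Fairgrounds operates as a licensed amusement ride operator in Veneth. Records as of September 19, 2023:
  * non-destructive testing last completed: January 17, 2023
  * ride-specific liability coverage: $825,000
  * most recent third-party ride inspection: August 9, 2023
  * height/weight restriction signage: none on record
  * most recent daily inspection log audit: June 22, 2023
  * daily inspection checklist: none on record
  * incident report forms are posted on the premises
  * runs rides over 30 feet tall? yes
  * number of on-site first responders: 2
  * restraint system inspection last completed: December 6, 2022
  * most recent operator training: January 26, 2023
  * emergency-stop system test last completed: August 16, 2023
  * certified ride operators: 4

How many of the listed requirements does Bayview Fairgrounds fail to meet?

1. incident report forms present → met
2. condition 'runs rides over 30 feet tall' holds; on-site first responders 2 < 3 → not met
3. daily inspection checklist absent → not met
4. restraint system inspection 287 days ago vs limit 365 → met
5. operator training 236 days ago vs limit 180 → not met
6. daily inspection log audit 89 days ago vs limit 60 → not met
7. emergency-stop system test 34 days ago vs limit 30 → not met
8. height/weight restriction signage absent → not met
9. ride-specific liability coverage $825,000 < $875,000 → not met
10. certified ride operators 4 < 8 → not met
11. non-destructive testing 245 days ago vs limit 270 → met
12. third-party ride inspection 41 days ago vs limit 45 → met
Not met: 8 of 12

8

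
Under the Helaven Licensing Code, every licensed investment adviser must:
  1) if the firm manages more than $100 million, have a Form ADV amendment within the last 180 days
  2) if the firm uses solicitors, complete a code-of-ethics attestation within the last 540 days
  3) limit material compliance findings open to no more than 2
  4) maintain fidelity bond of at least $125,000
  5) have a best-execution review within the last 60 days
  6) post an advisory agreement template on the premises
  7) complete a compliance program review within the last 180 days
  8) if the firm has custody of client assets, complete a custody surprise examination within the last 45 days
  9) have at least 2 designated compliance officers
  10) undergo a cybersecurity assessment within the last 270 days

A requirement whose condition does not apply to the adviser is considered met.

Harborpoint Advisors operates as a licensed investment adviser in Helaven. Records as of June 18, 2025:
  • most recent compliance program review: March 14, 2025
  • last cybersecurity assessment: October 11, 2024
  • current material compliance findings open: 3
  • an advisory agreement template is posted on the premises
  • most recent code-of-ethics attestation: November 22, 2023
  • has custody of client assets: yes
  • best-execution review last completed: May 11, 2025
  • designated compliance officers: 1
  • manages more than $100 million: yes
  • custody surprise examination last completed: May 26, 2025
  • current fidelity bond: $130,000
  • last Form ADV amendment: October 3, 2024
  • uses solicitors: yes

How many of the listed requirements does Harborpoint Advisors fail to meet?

4

1. condition 'manages more than $100 million' holds; Form ADV amendment 258 days ago vs limit 180 → not met
2. condition 'uses solicitors' holds; code-of-ethics attestation 574 days ago vs limit 540 → not met
3. material compliance findings open 3 > 2 → not met
4. fidelity bond $130,000 ≥ $125,000 → met
5. best-execution review 38 days ago vs limit 60 → met
6. advisory agreement template present → met
7. compliance program review 96 days ago vs limit 180 → met
8. condition 'has custody of client assets' holds; custody surprise examination 23 days ago vs limit 45 → met
9. designated compliance officers 1 < 2 → not met
10. cybersecurity assessment 250 days ago vs limit 270 → met
Not met: 4 of 10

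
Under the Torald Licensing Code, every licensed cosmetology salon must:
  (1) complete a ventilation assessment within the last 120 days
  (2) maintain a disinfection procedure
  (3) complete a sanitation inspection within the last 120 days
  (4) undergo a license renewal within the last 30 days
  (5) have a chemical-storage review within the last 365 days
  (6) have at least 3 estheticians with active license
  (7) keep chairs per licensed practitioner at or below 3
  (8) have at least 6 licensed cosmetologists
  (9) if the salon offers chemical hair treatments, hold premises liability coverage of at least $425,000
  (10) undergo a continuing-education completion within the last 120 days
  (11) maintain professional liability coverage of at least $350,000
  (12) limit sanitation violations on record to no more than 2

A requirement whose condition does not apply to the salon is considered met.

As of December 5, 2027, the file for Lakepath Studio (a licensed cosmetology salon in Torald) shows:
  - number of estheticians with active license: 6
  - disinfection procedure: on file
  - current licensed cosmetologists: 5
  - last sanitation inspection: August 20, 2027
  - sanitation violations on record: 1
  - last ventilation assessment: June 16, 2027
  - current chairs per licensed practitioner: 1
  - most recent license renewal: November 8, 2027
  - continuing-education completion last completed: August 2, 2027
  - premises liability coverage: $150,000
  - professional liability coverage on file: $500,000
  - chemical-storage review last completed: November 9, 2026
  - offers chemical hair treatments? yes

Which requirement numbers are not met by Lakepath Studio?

1. ventilation assessment 172 days ago vs limit 120 → not met
2. disinfection procedure present → met
3. sanitation inspection 107 days ago vs limit 120 → met
4. license renewal 27 days ago vs limit 30 → met
5. chemical-storage review 391 days ago vs limit 365 → not met
6. estheticians with active license 6 ≥ 3 → met
7. chairs per licensed practitioner 1 ≤ 3 → met
8. licensed cosmetologists 5 < 6 → not met
9. condition 'offers chemical hair treatments' holds; premises liability coverage $150,000 < $425,000 → not met
10. continuing-education completion 125 days ago vs limit 120 → not met
11. professional liability coverage $500,000 ≥ $350,000 → met
12. sanitation violations on record 1 ≤ 2 → met
Not met: 1, 5, 8, 9, 10

1, 5, 8, 9, 10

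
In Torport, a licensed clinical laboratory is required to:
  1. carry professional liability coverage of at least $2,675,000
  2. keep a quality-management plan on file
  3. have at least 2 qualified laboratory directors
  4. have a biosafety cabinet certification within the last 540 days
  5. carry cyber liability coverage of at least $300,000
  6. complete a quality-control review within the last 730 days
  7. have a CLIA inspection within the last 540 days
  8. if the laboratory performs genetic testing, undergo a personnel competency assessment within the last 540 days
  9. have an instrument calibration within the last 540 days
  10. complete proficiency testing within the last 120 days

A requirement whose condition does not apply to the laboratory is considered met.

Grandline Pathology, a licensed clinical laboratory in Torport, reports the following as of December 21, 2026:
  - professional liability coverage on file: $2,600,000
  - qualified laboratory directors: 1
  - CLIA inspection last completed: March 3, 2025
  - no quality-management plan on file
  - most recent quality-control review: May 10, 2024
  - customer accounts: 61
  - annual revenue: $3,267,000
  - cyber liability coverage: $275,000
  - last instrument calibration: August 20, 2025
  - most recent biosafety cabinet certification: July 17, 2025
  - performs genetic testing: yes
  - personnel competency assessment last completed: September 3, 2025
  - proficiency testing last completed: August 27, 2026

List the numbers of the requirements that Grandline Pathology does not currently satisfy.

1, 2, 3, 5, 6, 7

1. professional liability coverage $2,600,000 < $2,675,000 → not met
2. quality-management plan absent → not met
3. qualified laboratory directors 1 < 2 → not met
4. biosafety cabinet certification 522 days ago vs limit 540 → met
5. cyber liability coverage $275,000 < $300,000 → not met
6. quality-control review 955 days ago vs limit 730 → not met
7. CLIA inspection 658 days ago vs limit 540 → not met
8. condition 'performs genetic testing' holds; personnel competency assessment 474 days ago vs limit 540 → met
9. instrument calibration 488 days ago vs limit 540 → met
10. proficiency testing 116 days ago vs limit 120 → met
Not met: 1, 2, 3, 5, 6, 7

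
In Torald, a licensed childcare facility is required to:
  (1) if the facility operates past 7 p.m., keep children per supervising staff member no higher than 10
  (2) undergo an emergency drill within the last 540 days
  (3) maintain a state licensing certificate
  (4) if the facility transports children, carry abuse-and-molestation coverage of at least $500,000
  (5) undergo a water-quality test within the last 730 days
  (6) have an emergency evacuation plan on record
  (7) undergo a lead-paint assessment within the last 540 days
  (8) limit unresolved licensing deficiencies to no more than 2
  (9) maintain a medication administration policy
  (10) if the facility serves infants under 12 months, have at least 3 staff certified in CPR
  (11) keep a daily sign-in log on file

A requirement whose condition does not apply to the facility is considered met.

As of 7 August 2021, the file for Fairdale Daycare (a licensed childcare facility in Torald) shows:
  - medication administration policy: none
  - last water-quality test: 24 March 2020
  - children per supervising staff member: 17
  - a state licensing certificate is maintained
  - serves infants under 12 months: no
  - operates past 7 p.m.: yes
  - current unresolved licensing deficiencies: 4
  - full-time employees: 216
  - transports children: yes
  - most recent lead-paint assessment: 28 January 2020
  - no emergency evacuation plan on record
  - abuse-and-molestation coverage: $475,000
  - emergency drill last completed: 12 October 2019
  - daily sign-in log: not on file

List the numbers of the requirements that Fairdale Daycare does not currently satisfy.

1, 2, 4, 6, 7, 8, 9, 11

1. condition 'operates past 7 p.m.' holds; children per supervising staff member 17 > 10 → not met
2. emergency drill 665 days ago vs limit 540 → not met
3. state licensing certificate present → met
4. condition 'transports children' holds; abuse-and-molestation coverage $475,000 < $500,000 → not met
5. water-quality test 501 days ago vs limit 730 → met
6. emergency evacuation plan absent → not met
7. lead-paint assessment 557 days ago vs limit 540 → not met
8. unresolved licensing deficiencies 4 > 2 → not met
9. medication administration policy absent → not met
10. condition 'serves infants under 12 months' does not hold → requirement n/a → met
11. daily sign-in log absent → not met
Not met: 1, 2, 4, 6, 7, 8, 9, 11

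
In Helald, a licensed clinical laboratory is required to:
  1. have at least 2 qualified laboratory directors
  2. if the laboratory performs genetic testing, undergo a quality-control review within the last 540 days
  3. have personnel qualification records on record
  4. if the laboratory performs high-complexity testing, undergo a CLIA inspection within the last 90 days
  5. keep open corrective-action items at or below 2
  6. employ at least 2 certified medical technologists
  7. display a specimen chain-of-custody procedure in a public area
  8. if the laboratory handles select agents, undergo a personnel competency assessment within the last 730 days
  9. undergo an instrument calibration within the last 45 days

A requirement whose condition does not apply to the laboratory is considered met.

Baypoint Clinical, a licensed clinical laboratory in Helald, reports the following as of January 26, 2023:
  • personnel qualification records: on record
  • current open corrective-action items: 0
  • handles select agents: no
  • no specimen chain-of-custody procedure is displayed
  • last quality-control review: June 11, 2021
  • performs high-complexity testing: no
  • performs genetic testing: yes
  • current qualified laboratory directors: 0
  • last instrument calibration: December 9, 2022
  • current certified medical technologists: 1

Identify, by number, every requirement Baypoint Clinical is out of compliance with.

1. qualified laboratory directors 0 < 2 → not met
2. condition 'performs genetic testing' holds; quality-control review 594 days ago vs limit 540 → not met
3. personnel qualification records present → met
4. condition 'performs high-complexity testing' does not hold → requirement n/a → met
5. open corrective-action items 0 ≤ 2 → met
6. certified medical technologists 1 < 2 → not met
7. specimen chain-of-custody procedure absent → not met
8. condition 'handles select agents' does not hold → requirement n/a → met
9. instrument calibration 48 days ago vs limit 45 → not met
Not met: 1, 2, 6, 7, 9

1, 2, 6, 7, 9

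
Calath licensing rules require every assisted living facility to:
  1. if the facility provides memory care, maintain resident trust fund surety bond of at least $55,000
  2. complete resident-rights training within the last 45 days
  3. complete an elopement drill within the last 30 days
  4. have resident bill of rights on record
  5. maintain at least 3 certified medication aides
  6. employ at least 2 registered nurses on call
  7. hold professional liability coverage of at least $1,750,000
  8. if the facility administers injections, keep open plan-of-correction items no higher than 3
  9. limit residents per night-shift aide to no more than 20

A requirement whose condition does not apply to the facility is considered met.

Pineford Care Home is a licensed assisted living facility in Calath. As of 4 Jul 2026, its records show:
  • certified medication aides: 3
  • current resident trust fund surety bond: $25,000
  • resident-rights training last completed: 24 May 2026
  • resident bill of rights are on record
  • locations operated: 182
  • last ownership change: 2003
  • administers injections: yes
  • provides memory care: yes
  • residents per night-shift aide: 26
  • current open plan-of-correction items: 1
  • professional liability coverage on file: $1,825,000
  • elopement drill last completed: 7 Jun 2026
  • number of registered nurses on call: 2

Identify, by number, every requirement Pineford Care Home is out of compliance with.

1. condition 'provides memory care' holds; resident trust fund surety bond $25,000 < $55,000 → not met
2. resident-rights training 41 days ago vs limit 45 → met
3. elopement drill 27 days ago vs limit 30 → met
4. resident bill of rights present → met
5. certified medication aides 3 ≥ 3 → met
6. registered nurses on call 2 ≥ 2 → met
7. professional liability coverage $1,825,000 ≥ $1,750,000 → met
8. condition 'administers injections' holds; open plan-of-correction items 1 ≤ 3 → met
9. residents per night-shift aide 26 > 20 → not met
Not met: 1, 9

1, 9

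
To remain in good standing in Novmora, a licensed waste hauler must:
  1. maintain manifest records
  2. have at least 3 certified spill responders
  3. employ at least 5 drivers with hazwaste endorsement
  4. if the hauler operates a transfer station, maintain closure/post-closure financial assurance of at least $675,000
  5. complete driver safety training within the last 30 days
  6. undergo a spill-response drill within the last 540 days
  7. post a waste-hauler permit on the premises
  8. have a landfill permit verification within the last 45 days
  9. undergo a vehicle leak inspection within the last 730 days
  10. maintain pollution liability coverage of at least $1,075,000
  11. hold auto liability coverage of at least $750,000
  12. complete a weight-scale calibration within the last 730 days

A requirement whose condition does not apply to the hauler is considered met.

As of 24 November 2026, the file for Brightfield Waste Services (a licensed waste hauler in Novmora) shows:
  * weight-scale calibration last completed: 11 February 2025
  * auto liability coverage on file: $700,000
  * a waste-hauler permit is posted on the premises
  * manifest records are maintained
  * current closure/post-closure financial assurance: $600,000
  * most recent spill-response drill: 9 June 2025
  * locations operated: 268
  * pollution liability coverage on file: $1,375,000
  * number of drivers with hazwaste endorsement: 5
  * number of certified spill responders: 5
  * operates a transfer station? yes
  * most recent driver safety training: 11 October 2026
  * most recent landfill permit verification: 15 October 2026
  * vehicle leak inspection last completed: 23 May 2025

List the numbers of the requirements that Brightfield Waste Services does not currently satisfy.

1. manifest records present → met
2. certified spill responders 5 ≥ 3 → met
3. drivers with hazwaste endorsement 5 ≥ 5 → met
4. condition 'operates a transfer station' holds; closure/post-closure financial assurance $600,000 < $675,000 → not met
5. driver safety training 44 days ago vs limit 30 → not met
6. spill-response drill 533 days ago vs limit 540 → met
7. waste-hauler permit present → met
8. landfill permit verification 40 days ago vs limit 45 → met
9. vehicle leak inspection 550 days ago vs limit 730 → met
10. pollution liability coverage $1,375,000 ≥ $1,075,000 → met
11. auto liability coverage $700,000 < $750,000 → not met
12. weight-scale calibration 651 days ago vs limit 730 → met
Not met: 4, 5, 11

4, 5, 11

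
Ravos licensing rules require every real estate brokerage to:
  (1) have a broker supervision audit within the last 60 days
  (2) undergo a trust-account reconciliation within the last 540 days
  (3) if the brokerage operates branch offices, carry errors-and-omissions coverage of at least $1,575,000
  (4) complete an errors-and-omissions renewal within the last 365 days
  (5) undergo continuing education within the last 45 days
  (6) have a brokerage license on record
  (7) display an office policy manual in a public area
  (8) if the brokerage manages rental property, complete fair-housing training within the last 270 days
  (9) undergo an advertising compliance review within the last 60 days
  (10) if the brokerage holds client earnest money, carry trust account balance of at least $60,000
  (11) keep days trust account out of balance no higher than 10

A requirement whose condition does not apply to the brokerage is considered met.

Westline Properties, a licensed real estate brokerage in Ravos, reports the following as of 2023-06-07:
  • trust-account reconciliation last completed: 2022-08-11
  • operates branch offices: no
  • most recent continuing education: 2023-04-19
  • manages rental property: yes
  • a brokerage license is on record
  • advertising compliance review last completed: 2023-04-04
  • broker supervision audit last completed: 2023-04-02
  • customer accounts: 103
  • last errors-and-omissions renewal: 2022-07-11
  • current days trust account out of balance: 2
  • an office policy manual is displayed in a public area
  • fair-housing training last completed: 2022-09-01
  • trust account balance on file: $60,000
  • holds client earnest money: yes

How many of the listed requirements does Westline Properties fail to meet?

1. broker supervision audit 66 days ago vs limit 60 → not met
2. trust-account reconciliation 300 days ago vs limit 540 → met
3. condition 'operates branch offices' does not hold → requirement n/a → met
4. errors-and-omissions renewal 331 days ago vs limit 365 → met
5. continuing education 49 days ago vs limit 45 → not met
6. brokerage license present → met
7. office policy manual present → met
8. condition 'manages rental property' holds; fair-housing training 279 days ago vs limit 270 → not met
9. advertising compliance review 64 days ago vs limit 60 → not met
10. condition 'holds client earnest money' holds; trust account balance $60,000 ≥ $60,000 → met
11. days trust account out of balance 2 ≤ 10 → met
Not met: 4 of 11

4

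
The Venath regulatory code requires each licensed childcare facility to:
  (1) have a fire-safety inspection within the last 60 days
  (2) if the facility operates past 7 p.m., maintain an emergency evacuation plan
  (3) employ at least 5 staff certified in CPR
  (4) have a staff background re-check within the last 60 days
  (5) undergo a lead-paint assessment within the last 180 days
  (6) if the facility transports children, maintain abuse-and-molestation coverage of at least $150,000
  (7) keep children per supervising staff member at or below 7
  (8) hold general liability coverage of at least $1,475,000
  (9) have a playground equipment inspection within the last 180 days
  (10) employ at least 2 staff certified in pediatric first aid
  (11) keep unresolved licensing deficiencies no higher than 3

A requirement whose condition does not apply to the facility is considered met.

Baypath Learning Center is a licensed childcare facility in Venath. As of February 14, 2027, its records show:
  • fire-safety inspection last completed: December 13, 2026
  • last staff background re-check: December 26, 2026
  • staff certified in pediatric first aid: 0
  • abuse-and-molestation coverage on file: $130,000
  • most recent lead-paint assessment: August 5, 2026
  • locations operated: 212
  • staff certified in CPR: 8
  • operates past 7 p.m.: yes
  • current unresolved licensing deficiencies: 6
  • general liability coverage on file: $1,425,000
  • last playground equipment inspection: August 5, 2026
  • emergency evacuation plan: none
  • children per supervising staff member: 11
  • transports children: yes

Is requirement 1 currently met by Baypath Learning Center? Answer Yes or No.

1. fire-safety inspection 63 days ago vs limit 60 → not met

No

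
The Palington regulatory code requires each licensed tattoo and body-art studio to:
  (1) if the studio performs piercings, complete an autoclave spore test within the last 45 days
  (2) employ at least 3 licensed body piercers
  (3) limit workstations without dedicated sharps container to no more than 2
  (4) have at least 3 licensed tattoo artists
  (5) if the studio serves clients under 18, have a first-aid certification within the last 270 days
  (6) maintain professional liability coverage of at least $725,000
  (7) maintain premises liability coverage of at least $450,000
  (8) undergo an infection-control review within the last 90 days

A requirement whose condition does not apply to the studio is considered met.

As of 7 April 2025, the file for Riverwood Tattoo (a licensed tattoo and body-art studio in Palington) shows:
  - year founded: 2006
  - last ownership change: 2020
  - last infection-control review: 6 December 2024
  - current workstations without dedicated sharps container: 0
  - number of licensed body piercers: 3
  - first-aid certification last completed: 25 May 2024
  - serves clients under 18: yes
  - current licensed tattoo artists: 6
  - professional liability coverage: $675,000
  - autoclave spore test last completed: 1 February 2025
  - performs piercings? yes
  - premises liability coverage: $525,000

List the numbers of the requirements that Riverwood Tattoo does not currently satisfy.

1. condition 'performs piercings' holds; autoclave spore test 65 days ago vs limit 45 → not met
2. licensed body piercers 3 ≥ 3 → met
3. workstations without dedicated sharps container 0 ≤ 2 → met
4. licensed tattoo artists 6 ≥ 3 → met
5. condition 'serves clients under 18' holds; first-aid certification 317 days ago vs limit 270 → not met
6. professional liability coverage $675,000 < $725,000 → not met
7. premises liability coverage $525,000 ≥ $450,000 → met
8. infection-control review 122 days ago vs limit 90 → not met
Not met: 1, 5, 6, 8

1, 5, 6, 8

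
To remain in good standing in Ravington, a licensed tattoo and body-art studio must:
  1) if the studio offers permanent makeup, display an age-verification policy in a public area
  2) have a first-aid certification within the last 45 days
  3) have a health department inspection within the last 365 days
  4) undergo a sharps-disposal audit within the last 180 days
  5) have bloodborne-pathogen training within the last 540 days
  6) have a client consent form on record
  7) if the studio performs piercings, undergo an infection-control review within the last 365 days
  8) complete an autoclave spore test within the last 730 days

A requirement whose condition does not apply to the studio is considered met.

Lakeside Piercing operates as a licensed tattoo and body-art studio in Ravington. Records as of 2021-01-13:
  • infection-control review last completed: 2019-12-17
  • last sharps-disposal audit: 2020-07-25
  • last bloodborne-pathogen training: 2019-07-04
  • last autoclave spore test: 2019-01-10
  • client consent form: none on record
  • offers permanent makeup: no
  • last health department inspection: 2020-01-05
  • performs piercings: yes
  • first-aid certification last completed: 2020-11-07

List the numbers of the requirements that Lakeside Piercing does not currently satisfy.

2, 3, 5, 6, 7, 8

1. condition 'offers permanent makeup' does not hold → requirement n/a → met
2. first-aid certification 67 days ago vs limit 45 → not met
3. health department inspection 374 days ago vs limit 365 → not met
4. sharps-disposal audit 172 days ago vs limit 180 → met
5. bloodborne-pathogen training 559 days ago vs limit 540 → not met
6. client consent form absent → not met
7. condition 'performs piercings' holds; infection-control review 393 days ago vs limit 365 → not met
8. autoclave spore test 734 days ago vs limit 730 → not met
Not met: 2, 3, 5, 6, 7, 8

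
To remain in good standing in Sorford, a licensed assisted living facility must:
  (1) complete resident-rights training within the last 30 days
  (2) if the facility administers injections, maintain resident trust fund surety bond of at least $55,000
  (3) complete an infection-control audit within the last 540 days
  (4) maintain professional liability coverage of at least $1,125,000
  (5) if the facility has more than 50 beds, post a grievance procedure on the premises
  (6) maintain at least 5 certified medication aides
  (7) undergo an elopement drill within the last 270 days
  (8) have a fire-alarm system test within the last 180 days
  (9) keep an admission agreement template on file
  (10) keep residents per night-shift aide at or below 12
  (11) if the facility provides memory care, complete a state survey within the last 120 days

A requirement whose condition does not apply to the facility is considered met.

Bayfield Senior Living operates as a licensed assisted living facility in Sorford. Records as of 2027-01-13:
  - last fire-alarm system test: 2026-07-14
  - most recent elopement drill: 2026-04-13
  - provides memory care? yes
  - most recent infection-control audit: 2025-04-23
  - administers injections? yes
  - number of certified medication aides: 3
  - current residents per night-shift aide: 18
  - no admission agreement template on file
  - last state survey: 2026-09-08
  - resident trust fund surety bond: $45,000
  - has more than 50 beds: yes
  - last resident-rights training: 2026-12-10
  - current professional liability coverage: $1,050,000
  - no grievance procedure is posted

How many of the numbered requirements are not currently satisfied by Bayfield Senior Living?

1. resident-rights training 34 days ago vs limit 30 → not met
2. condition 'administers injections' holds; resident trust fund surety bond $45,000 < $55,000 → not met
3. infection-control audit 630 days ago vs limit 540 → not met
4. professional liability coverage $1,050,000 < $1,125,000 → not met
5. condition 'has more than 50 beds' holds; grievance procedure absent → not met
6. certified medication aides 3 < 5 → not met
7. elopement drill 275 days ago vs limit 270 → not met
8. fire-alarm system test 183 days ago vs limit 180 → not met
9. admission agreement template absent → not met
10. residents per night-shift aide 18 > 12 → not met
11. condition 'provides memory care' holds; state survey 127 days ago vs limit 120 → not met
Not met: 11 of 11

11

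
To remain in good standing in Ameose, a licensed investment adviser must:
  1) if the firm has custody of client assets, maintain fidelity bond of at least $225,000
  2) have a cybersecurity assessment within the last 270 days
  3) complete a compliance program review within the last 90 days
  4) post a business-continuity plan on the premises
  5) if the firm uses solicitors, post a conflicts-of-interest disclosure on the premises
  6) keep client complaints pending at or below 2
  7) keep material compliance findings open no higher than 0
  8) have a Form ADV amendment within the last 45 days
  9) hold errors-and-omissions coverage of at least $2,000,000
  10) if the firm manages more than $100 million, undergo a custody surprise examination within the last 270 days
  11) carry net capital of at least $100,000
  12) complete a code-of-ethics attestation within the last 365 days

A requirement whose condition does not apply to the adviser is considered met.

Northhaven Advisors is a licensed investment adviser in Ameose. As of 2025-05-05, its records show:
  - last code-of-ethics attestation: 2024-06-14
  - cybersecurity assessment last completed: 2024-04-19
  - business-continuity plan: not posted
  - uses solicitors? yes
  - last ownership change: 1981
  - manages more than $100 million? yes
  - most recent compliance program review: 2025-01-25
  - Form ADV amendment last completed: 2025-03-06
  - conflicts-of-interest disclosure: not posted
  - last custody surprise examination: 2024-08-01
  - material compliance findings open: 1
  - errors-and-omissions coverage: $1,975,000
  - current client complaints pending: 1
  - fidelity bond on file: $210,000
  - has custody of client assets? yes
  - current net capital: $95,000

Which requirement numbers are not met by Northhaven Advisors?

1. condition 'has custody of client assets' holds; fidelity bond $210,000 < $225,000 → not met
2. cybersecurity assessment 381 days ago vs limit 270 → not met
3. compliance program review 100 days ago vs limit 90 → not met
4. business-continuity plan absent → not met
5. condition 'uses solicitors' holds; conflicts-of-interest disclosure absent → not met
6. client complaints pending 1 ≤ 2 → met
7. material compliance findings open 1 > 0 → not met
8. Form ADV amendment 60 days ago vs limit 45 → not met
9. errors-and-omissions coverage $1,975,000 < $2,000,000 → not met
10. condition 'manages more than $100 million' holds; custody surprise examination 277 days ago vs limit 270 → not met
11. net capital $95,000 < $100,000 → not met
12. code-of-ethics attestation 325 days ago vs limit 365 → met
Not met: 1, 2, 3, 4, 5, 7, 8, 9, 10, 11

1, 2, 3, 4, 5, 7, 8, 9, 10, 11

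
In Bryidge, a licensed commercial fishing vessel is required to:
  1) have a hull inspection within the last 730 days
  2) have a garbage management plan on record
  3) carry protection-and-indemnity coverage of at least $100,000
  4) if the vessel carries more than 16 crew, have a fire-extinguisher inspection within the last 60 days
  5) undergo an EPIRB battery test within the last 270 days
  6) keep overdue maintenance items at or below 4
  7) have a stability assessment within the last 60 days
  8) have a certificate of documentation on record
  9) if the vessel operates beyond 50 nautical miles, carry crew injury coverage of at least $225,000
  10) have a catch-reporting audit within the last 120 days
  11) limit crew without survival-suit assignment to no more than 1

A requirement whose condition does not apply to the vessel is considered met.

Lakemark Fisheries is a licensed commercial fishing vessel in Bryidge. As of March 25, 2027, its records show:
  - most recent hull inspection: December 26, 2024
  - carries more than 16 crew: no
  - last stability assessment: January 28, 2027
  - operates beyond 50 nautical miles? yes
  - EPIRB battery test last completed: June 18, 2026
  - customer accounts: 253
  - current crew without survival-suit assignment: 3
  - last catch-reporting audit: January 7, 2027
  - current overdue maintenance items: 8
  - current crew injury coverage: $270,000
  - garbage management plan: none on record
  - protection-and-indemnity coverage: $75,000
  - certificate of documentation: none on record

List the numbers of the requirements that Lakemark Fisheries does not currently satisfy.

1, 2, 3, 5, 6, 8, 11

1. hull inspection 819 days ago vs limit 730 → not met
2. garbage management plan absent → not met
3. protection-and-indemnity coverage $75,000 < $100,000 → not met
4. condition 'carries more than 16 crew' does not hold → requirement n/a → met
5. EPIRB battery test 280 days ago vs limit 270 → not met
6. overdue maintenance items 8 > 4 → not met
7. stability assessment 56 days ago vs limit 60 → met
8. certificate of documentation absent → not met
9. condition 'operates beyond 50 nautical miles' holds; crew injury coverage $270,000 ≥ $225,000 → met
10. catch-reporting audit 77 days ago vs limit 120 → met
11. crew without survival-suit assignment 3 > 1 → not met
Not met: 1, 2, 3, 5, 6, 8, 11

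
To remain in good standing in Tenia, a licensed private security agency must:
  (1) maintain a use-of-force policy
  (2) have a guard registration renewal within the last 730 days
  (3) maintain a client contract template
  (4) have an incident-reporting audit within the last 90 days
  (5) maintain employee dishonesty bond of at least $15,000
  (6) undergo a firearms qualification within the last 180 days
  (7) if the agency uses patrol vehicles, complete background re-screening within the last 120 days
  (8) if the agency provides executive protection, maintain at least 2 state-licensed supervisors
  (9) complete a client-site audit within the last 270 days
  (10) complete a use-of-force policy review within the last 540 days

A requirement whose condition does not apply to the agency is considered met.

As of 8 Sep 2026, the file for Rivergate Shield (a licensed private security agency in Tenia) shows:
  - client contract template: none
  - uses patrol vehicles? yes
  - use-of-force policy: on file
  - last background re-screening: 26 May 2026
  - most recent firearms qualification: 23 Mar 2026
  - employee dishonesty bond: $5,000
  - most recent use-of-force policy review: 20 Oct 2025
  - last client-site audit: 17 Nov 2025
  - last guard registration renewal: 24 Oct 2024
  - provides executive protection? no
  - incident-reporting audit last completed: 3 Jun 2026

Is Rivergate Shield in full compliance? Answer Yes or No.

1. use-of-force policy present → met
2. guard registration renewal 684 days ago vs limit 730 → met
3. client contract template absent → not met
4. incident-reporting audit 97 days ago vs limit 90 → not met
5. employee dishonesty bond $5,000 < $15,000 → not met
6. firearms qualification 169 days ago vs limit 180 → met
7. condition 'uses patrol vehicles' holds; background re-screening 105 days ago vs limit 120 → met
8. condition 'provides executive protection' does not hold → requirement n/a → met
9. client-site audit 295 days ago vs limit 270 → not met
10. use-of-force policy review 323 days ago vs limit 540 → met
Not met: 3, 4, 5, 9

No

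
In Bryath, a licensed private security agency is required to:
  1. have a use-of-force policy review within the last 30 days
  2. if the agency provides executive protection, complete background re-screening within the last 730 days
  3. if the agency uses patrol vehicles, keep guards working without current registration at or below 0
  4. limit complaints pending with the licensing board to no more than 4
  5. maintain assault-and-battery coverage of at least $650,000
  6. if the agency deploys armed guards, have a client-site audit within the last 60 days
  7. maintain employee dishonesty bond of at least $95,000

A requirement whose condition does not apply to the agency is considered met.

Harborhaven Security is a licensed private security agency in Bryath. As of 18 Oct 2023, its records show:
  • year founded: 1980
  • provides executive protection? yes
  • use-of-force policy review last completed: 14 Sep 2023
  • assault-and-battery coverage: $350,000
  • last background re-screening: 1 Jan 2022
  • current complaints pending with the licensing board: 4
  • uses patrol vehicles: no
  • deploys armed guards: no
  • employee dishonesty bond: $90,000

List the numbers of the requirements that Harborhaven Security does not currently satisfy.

1, 5, 7

1. use-of-force policy review 34 days ago vs limit 30 → not met
2. condition 'provides executive protection' holds; background re-screening 655 days ago vs limit 730 → met
3. condition 'uses patrol vehicles' does not hold → requirement n/a → met
4. complaints pending with the licensing board 4 ≤ 4 → met
5. assault-and-battery coverage $350,000 < $650,000 → not met
6. condition 'deploys armed guards' does not hold → requirement n/a → met
7. employee dishonesty bond $90,000 < $95,000 → not met
Not met: 1, 5, 7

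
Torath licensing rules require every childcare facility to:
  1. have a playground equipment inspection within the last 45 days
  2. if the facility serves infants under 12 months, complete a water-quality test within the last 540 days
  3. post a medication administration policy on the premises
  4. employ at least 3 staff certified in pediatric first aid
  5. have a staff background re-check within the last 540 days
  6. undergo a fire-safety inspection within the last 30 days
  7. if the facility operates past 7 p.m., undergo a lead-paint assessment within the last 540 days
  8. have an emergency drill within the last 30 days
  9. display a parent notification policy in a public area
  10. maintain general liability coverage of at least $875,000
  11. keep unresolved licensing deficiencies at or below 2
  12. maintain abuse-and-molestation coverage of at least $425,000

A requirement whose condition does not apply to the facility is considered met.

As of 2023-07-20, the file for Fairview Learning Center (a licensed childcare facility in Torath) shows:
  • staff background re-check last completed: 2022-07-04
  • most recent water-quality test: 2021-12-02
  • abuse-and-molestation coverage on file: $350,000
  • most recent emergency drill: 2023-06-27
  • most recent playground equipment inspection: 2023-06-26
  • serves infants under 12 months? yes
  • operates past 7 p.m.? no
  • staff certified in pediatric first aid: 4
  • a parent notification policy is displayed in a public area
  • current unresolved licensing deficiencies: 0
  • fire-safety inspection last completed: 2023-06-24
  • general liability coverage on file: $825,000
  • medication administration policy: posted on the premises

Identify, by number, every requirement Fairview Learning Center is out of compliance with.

2, 10, 12

1. playground equipment inspection 24 days ago vs limit 45 → met
2. condition 'serves infants under 12 months' holds; water-quality test 595 days ago vs limit 540 → not met
3. medication administration policy present → met
4. staff certified in pediatric first aid 4 ≥ 3 → met
5. staff background re-check 381 days ago vs limit 540 → met
6. fire-safety inspection 26 days ago vs limit 30 → met
7. condition 'operates past 7 p.m.' does not hold → requirement n/a → met
8. emergency drill 23 days ago vs limit 30 → met
9. parent notification policy present → met
10. general liability coverage $825,000 < $875,000 → not met
11. unresolved licensing deficiencies 0 ≤ 2 → met
12. abuse-and-molestation coverage $350,000 < $425,000 → not met
Not met: 2, 10, 12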